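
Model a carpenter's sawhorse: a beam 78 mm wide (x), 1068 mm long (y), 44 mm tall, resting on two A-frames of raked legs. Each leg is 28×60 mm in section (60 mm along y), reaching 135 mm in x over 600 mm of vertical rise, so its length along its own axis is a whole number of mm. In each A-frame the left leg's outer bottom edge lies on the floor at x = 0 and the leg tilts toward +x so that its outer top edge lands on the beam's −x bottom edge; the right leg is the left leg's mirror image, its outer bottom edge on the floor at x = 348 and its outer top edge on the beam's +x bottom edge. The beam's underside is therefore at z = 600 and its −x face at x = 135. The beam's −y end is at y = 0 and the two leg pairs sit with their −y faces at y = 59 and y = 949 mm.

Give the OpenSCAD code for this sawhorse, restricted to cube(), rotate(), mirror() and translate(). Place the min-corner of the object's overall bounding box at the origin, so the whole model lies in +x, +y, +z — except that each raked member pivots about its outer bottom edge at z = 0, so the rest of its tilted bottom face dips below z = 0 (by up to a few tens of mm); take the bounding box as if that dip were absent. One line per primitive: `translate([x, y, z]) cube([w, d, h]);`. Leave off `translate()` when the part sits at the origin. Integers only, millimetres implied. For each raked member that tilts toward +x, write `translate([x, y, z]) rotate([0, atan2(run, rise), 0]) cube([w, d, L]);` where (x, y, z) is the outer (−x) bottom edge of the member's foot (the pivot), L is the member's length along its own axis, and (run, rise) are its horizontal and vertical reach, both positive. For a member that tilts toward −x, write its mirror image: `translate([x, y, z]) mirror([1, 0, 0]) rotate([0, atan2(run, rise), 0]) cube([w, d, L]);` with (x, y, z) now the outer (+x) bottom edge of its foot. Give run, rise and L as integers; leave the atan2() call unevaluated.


translate([135, 0, 600]) cube([78, 1068, 44]);
translate([0, 59, 0]) rotate([0, atan2(135, 600), 0]) cube([28, 60, 615]);
translate([348, 59, 0]) mirror([1, 0, 0]) rotate([0, atan2(135, 600), 0]) cube([28, 60, 615]);
translate([0, 949, 0]) rotate([0, atan2(135, 600), 0]) cube([28, 60, 615]);
translate([348, 949, 0]) mirror([1, 0, 0]) rotate([0, atan2(135, 600), 0]) cube([28, 60, 615]);


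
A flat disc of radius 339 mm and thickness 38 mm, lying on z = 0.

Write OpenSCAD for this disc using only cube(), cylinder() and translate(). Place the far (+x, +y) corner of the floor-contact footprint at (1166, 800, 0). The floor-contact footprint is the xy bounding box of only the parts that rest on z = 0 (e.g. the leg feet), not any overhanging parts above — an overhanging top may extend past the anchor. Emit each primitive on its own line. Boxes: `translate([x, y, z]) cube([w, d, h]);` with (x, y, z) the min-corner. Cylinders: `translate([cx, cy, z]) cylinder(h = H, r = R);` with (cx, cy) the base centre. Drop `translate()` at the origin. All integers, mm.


translate([827, 461, 0]) cylinder(h = 38, r = 339);


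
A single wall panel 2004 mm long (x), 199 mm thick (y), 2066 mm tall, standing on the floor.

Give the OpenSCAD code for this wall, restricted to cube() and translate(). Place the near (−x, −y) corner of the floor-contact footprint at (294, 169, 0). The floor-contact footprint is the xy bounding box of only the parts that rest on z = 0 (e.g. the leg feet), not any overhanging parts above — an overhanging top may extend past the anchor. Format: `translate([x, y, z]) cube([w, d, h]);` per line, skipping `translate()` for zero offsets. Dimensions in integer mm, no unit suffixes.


translate([294, 169, 0]) cube([2004, 199, 2066]);


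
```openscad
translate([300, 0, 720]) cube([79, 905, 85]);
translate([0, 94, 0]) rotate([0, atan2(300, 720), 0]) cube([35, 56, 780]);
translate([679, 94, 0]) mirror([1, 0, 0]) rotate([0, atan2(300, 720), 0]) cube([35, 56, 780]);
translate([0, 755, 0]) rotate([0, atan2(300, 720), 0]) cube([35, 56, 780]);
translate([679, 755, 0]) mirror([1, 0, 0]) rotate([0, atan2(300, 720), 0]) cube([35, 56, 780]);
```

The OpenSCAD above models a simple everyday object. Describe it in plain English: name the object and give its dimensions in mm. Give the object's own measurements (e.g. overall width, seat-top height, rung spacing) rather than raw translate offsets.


A sawhorse. A 79×905×85 mm beam (x, y, z) sits on two A-frame leg pairs. Each pair is two raked legs of 35×56 mm section (56 mm along y) splaying symmetrically in x. Each leg rises 720 mm vertically over 300 mm of horizontal reach and is 780 mm long along its own axis. Every leg's outer bottom edge rests on the floor and its outer top edge meets a bottom edge of the beam — the left legs (tilting toward +x) meet the beam's −x bottom edge, the right legs (their mirror images, tilting toward −x) meet its +x bottom edge — so the leg tops tuck under the beam, the beam's underside is 720 mm above the floor, and the feet are 679 mm apart outside-to-outside with the beam centred between them. The two leg pairs are set in 94 mm from either end of the beam.


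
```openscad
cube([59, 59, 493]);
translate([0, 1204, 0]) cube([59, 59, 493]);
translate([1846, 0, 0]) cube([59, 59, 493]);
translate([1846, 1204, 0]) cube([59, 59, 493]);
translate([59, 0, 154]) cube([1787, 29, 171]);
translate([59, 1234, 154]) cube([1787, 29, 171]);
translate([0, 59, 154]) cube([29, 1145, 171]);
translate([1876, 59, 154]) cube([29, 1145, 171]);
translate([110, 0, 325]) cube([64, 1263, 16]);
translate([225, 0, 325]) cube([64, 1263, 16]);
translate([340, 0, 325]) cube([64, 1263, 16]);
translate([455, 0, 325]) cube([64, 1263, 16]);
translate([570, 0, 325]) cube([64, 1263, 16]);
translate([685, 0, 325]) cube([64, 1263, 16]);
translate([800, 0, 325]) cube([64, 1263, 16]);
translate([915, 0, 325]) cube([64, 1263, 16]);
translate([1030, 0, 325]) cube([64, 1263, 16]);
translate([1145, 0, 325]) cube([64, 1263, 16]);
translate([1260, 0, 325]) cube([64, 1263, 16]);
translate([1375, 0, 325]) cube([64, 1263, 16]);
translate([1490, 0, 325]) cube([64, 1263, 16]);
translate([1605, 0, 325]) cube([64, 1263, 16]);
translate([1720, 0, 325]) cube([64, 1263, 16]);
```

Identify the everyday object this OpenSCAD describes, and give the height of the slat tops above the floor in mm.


A bed frame. The slat-top height is 341 mm.

Four posts, four rails, and a row of slats — a bed frame. Slats sit on the rails at z = 154 + 171 = 325; with slat thickness 16, the top is 341 mm.


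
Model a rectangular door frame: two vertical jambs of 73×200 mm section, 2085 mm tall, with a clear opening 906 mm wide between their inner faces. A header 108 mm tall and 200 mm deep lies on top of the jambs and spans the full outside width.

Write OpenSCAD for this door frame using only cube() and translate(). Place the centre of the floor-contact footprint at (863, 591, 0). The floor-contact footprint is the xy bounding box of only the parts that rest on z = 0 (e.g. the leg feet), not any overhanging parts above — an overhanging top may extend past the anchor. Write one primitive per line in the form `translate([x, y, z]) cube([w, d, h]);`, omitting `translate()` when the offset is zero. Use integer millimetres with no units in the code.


translate([337, 491, 0]) cube([73, 200, 2085]);
translate([1316, 491, 0]) cube([73, 200, 2085]);
translate([337, 491, 2085]) cube([1052, 200, 108]);


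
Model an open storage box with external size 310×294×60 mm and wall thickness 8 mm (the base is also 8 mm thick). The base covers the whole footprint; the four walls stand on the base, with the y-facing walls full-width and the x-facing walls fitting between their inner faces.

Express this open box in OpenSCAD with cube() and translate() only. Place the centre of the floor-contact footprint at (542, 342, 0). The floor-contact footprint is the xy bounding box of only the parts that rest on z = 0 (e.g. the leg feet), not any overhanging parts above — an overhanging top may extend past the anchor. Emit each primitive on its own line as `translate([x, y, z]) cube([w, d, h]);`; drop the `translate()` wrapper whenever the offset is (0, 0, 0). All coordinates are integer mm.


translate([387, 195, 0]) cube([310, 294, 8]);
translate([387, 195, 8]) cube([310, 8, 52]);
translate([387, 481, 8]) cube([310, 8, 52]);
translate([387, 203, 8]) cube([8, 278, 52]);
translate([689, 203, 8]) cube([8, 278, 52]);


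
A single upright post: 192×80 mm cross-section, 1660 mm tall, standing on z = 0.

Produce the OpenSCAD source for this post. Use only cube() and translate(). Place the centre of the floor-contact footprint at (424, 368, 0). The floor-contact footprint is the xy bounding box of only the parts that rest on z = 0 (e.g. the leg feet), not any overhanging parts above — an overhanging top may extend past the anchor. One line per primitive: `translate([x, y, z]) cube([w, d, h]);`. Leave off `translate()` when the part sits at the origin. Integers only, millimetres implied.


translate([328, 328, 0]) cube([192, 80, 1660]);


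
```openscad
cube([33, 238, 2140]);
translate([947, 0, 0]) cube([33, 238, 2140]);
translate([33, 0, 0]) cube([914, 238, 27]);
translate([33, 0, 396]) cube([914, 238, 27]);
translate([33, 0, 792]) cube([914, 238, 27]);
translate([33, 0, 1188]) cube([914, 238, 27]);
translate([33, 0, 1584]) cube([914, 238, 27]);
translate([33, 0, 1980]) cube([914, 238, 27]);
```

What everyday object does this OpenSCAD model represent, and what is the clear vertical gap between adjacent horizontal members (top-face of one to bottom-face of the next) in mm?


A bookshelf. The clear shelf gap is 369 mm.

Two tall side panels with 6 horizontal boards between them — a bookshelf. The first two shelf undersides are at z = 0 and z = 396; with shelf thickness 27, the clear gap is 396 − 0 − 27 = 369 mm.


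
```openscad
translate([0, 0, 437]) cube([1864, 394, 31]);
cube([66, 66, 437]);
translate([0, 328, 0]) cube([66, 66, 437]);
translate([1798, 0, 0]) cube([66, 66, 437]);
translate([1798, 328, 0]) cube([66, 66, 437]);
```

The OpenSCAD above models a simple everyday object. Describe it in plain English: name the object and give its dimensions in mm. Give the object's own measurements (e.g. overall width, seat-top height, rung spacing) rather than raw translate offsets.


A long wooden bench with a 1864 mm (x) × 394 mm (y) seat, 31 mm thick, its top surface 468 mm above the floor. Four 66 mm square legs at the seat corners, flush with the edges, run from z = 0 to the seat underside.


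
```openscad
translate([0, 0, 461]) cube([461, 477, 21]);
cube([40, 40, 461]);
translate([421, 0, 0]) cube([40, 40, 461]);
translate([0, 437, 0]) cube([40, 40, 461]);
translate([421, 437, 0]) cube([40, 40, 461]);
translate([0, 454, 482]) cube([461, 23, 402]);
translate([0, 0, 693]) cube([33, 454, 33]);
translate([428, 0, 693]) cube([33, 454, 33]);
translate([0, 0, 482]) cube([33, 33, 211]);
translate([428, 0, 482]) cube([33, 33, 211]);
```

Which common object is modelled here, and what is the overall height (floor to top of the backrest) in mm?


A chair. The overall height is 884 mm.

A slab on four corner posts with a tall panel at the back — a chair. The seat slab sits at z = 461 with thickness 21, and the 402 mm backrest starts at the seat top, so the overall height is 461 + 21 + 402 = 884 mm.


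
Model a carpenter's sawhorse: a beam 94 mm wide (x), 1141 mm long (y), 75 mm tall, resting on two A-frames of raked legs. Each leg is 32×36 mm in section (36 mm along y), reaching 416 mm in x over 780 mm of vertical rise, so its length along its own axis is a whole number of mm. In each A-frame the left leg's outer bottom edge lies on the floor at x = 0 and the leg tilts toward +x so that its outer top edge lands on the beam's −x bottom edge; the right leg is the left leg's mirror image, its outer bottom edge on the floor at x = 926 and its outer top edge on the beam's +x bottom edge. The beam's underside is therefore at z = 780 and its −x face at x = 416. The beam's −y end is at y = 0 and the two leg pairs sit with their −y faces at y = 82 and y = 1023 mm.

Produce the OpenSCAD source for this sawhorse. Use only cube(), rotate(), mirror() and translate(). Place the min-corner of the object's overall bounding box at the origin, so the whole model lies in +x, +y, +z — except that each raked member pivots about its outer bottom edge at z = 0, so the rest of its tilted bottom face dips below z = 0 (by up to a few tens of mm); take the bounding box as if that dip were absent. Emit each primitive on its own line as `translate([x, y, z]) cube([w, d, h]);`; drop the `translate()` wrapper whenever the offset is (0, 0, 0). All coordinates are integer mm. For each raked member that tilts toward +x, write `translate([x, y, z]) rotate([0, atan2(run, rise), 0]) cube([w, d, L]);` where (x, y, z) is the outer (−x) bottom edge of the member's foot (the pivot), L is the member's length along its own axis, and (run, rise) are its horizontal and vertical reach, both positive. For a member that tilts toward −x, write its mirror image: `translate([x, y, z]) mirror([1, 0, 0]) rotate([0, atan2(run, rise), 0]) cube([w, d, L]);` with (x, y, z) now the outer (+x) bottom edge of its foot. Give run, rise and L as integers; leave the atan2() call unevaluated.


translate([416, 0, 780]) cube([94, 1141, 75]);
translate([0, 82, 0]) rotate([0, atan2(416, 780), 0]) cube([32, 36, 884]);
translate([926, 82, 0]) mirror([1, 0, 0]) rotate([0, atan2(416, 780), 0]) cube([32, 36, 884]);
translate([0, 1023, 0]) rotate([0, atan2(416, 780), 0]) cube([32, 36, 884]);
translate([926, 1023, 0]) mirror([1, 0, 0]) rotate([0, atan2(416, 780), 0]) cube([32, 36, 884]);


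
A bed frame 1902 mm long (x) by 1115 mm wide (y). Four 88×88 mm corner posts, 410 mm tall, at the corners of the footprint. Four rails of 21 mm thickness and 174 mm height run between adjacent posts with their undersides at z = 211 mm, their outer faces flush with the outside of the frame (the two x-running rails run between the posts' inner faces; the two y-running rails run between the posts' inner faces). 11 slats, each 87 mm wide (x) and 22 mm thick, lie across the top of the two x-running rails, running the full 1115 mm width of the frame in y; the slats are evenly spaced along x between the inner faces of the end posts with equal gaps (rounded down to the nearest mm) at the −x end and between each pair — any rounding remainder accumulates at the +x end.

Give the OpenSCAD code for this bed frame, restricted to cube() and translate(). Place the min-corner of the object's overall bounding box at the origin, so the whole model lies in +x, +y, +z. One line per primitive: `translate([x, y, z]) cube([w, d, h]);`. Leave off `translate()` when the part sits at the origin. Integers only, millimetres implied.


// slat z = rail_z + rail_h = 211 + 174 = 385
// slat gap = ⌊(1726 − 11·87) / 12⌋ = 64
cube([88, 88, 410]);
translate([0, 1027, 0]) cube([88, 88, 410]);
translate([1814, 0, 0]) cube([88, 88, 410]);
translate([1814, 1027, 0]) cube([88, 88, 410]);
translate([88, 0, 211]) cube([1726, 21, 174]);
translate([88, 1094, 211]) cube([1726, 21, 174]);
translate([0, 88, 211]) cube([21, 939, 174]);
translate([1881, 88, 211]) cube([21, 939, 174]);
translate([152, 0, 385]) cube([87, 1115, 22]);
translate([303, 0, 385]) cube([87, 1115, 22]);
translate([454, 0, 385]) cube([87, 1115, 22]);
translate([605, 0, 385]) cube([87, 1115, 22]);
translate([756, 0, 385]) cube([87, 1115, 22]);
translate([907, 0, 385]) cube([87, 1115, 22]);
translate([1058, 0, 385]) cube([87, 1115, 22]);
translate([1209, 0, 385]) cube([87, 1115, 22]);
translate([1360, 0, 385]) cube([87, 1115, 22]);
translate([1511, 0, 385]) cube([87, 1115, 22]);
translate([1662, 0, 385]) cube([87, 1115, 22]);


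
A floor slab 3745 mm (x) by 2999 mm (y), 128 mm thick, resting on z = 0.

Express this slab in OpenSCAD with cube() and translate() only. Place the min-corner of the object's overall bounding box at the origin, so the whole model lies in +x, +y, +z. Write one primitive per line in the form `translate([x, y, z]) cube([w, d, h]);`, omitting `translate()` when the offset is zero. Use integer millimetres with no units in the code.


cube([3745, 2999, 128]);


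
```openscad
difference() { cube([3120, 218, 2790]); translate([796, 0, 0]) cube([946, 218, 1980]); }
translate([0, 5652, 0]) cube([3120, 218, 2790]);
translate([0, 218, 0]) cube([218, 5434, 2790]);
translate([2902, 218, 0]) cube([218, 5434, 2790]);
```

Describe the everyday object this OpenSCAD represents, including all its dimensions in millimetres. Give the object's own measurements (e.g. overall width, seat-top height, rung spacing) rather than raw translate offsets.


A single room: four walls, each 2790 mm tall and 218 mm thick, enclosing an outside footprint 3120×5870 mm (x × y), no floor or roof. The front and back walls (−y and +y sides) run the full x-width; the side walls fit between their inner faces. A door opening 946 mm wide and 1980 mm tall is cut through the front wall from the floor up, its −x edge 796 mm from the wall's −x end.


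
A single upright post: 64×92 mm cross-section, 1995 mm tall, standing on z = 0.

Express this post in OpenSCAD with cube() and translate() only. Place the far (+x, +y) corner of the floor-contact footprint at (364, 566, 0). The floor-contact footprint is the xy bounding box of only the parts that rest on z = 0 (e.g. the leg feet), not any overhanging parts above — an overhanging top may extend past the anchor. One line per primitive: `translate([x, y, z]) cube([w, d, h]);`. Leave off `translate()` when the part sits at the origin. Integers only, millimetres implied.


translate([300, 474, 0]) cube([64, 92, 1995]);


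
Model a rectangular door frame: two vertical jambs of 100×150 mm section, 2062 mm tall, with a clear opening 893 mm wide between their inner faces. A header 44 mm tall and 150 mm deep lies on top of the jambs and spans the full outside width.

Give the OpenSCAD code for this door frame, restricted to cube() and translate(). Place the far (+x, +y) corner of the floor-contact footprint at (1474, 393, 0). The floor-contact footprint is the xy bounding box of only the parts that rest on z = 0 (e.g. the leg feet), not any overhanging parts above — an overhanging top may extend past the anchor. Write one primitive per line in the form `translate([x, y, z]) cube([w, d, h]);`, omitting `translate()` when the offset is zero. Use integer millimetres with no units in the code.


translate([381, 243, 0]) cube([100, 150, 2062]);
translate([1374, 243, 0]) cube([100, 150, 2062]);
translate([381, 243, 2062]) cube([1093, 150, 44]);


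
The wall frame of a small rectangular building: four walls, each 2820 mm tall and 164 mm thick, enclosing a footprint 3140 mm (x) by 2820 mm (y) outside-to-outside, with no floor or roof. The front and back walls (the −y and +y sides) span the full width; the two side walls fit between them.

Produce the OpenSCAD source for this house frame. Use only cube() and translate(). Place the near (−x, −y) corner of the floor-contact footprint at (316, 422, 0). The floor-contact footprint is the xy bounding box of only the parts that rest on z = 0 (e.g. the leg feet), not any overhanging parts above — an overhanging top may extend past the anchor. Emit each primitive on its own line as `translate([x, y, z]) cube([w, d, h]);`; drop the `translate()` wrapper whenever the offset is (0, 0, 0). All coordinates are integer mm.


translate([316, 422, 0]) cube([3140, 164, 2820]);
translate([316, 3078, 0]) cube([3140, 164, 2820]);
translate([316, 586, 0]) cube([164, 2492, 2820]);
translate([3292, 586, 0]) cube([164, 2492, 2820]);


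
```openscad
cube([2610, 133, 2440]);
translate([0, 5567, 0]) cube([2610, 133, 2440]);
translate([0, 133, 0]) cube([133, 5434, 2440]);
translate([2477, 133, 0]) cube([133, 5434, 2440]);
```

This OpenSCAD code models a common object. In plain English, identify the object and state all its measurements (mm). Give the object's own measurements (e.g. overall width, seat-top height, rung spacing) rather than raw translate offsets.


The wall frame of a small rectangular building: four walls, each 2440 mm tall and 133 mm thick, enclosing a footprint 2610 mm (x) by 5700 mm (y) outside-to-outside, with no floor or roof. The front and back walls (the −y and +y sides) span the full width; the two side walls fit between them.


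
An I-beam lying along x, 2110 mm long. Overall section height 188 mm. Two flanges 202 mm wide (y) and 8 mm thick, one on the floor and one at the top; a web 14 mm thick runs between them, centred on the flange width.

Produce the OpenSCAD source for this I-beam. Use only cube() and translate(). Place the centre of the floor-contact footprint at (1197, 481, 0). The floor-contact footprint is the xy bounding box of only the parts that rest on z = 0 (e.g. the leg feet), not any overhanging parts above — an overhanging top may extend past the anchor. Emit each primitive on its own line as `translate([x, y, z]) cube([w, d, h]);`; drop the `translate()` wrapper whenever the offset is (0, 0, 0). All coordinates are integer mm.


translate([142, 380, 0]) cube([2110, 202, 8]);
translate([142, 474, 8]) cube([2110, 14, 172]);
translate([142, 380, 180]) cube([2110, 202, 8]);


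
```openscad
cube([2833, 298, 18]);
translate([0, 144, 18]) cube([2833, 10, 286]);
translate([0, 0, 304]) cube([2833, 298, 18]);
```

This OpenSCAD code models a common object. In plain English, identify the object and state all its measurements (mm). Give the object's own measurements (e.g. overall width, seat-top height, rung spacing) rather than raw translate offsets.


An I-beam lying along x, 2833 mm long. Overall section height 322 mm. Two flanges 298 mm wide (y) and 18 mm thick, one on the floor and one at the top; a web 10 mm thick runs between them, centred on the flange width.


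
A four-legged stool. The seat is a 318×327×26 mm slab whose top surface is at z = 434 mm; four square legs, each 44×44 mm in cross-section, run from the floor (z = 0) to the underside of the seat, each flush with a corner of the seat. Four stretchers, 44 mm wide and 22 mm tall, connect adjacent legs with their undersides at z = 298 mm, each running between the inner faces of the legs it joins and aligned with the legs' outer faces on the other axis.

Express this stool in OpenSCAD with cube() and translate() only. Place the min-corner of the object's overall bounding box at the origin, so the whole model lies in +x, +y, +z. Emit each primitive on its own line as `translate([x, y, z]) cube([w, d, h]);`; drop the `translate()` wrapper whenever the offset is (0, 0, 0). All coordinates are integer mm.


translate([0, 0, 408]) cube([318, 327, 26]);
cube([44, 44, 408]);
translate([274, 0, 0]) cube([44, 44, 408]);
translate([0, 283, 0]) cube([44, 44, 408]);
translate([274, 283, 0]) cube([44, 44, 408]);
translate([44, 0, 298]) cube([230, 44, 22]);
translate([44, 283, 298]) cube([230, 44, 22]);
translate([0, 44, 298]) cube([44, 239, 22]);
translate([274, 44, 298]) cube([44, 239, 22]);


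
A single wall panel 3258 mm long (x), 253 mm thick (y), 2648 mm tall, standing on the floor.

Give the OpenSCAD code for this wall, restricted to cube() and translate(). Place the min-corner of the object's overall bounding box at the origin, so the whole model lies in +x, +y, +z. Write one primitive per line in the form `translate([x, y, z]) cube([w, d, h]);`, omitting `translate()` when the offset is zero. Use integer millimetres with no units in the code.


cube([3258, 253, 2648]);


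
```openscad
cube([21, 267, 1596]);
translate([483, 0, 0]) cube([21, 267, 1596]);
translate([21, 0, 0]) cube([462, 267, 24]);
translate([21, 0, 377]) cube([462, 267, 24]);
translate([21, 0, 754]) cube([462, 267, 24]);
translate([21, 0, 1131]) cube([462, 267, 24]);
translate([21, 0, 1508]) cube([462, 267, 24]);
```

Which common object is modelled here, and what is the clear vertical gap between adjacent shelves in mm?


A bookshelf. The clear shelf gap is 353 mm.

Two tall side panels with 5 horizontal boards between them — a bookshelf. The first two shelf undersides are at z = 0 and z = 377; with shelf thickness 24, the clear gap is 377 − 0 − 24 = 353 mm.


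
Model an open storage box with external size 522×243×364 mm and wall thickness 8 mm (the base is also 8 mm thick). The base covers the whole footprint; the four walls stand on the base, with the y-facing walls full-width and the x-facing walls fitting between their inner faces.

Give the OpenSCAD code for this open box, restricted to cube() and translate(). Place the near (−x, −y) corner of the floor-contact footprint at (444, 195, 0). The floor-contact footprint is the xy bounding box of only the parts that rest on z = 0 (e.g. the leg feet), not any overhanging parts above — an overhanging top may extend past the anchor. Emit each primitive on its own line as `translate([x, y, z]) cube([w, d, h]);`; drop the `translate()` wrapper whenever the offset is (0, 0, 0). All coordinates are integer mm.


translate([444, 195, 0]) cube([522, 243, 8]);
translate([444, 195, 8]) cube([522, 8, 356]);
translate([444, 430, 8]) cube([522, 8, 356]);
translate([444, 203, 8]) cube([8, 227, 356]);
translate([958, 203, 8]) cube([8, 227, 356]);


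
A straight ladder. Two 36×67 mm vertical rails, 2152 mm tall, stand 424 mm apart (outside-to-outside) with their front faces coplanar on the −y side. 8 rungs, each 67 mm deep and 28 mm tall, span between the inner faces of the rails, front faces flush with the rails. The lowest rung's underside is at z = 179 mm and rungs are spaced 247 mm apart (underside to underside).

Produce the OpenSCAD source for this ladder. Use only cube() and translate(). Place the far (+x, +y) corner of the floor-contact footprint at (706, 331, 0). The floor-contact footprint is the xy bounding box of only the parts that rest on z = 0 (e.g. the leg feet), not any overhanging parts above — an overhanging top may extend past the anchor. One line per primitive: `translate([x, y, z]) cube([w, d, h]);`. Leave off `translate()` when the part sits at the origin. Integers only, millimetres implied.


translate([282, 264, 0]) cube([36, 67, 2152]);
translate([670, 264, 0]) cube([36, 67, 2152]);
translate([318, 264, 179]) cube([352, 67, 28]);
translate([318, 264, 426]) cube([352, 67, 28]);
translate([318, 264, 673]) cube([352, 67, 28]);
translate([318, 264, 920]) cube([352, 67, 28]);
translate([318, 264, 1167]) cube([352, 67, 28]);
translate([318, 264, 1414]) cube([352, 67, 28]);
translate([318, 264, 1661]) cube([352, 67, 28]);
translate([318, 264, 1908]) cube([352, 67, 28]);


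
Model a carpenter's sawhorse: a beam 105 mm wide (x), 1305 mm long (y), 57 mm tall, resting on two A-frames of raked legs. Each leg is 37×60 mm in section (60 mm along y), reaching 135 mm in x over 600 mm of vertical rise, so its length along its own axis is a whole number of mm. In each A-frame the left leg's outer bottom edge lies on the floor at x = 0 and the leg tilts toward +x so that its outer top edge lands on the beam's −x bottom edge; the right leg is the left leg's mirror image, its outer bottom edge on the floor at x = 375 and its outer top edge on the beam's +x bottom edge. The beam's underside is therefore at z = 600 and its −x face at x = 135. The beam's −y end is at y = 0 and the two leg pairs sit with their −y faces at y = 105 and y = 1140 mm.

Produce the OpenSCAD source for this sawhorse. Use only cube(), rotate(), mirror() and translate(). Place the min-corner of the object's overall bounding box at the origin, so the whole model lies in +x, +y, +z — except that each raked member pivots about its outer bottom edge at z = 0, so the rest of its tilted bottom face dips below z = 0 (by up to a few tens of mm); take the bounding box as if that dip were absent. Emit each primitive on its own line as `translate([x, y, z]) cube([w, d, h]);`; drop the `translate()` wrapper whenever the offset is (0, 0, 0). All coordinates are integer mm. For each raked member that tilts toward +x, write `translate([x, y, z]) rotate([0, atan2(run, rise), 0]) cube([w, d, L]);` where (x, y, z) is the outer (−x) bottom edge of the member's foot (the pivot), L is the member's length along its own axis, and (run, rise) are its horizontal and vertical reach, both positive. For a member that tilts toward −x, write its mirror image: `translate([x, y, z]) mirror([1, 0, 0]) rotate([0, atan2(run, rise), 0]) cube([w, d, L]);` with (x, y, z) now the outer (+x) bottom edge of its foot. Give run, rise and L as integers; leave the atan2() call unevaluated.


translate([135, 0, 600]) cube([105, 1305, 57]);
translate([0, 105, 0]) rotate([0, atan2(135, 600), 0]) cube([37, 60, 615]);
translate([375, 105, 0]) mirror([1, 0, 0]) rotate([0, atan2(135, 600), 0]) cube([37, 60, 615]);
translate([0, 1140, 0]) rotate([0, atan2(135, 600), 0]) cube([37, 60, 615]);
translate([375, 1140, 0]) mirror([1, 0, 0]) rotate([0, atan2(135, 600), 0]) cube([37, 60, 615]);


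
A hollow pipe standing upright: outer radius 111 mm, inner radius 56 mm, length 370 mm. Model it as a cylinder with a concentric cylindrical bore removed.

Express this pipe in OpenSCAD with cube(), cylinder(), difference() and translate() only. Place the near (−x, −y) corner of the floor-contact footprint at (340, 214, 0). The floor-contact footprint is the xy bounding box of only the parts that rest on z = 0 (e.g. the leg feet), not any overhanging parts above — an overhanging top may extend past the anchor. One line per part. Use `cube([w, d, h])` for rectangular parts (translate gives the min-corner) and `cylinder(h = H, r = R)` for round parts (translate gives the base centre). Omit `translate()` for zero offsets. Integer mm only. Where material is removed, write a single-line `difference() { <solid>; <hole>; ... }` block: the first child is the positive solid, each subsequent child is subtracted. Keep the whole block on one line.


difference() { translate([451, 325, 0]) cylinder(h = 370, r = 111); translate([451, 325, 0]) cylinder(h = 370, r = 56); }


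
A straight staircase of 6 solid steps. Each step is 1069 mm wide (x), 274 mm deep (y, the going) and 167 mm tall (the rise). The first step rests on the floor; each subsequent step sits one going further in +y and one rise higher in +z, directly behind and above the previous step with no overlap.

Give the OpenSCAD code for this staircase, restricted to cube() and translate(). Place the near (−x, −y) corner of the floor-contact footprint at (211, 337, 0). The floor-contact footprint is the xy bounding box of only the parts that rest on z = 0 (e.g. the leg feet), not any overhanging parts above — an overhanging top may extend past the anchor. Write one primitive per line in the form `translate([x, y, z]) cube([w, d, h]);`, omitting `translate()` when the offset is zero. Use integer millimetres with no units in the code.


translate([211, 337, 0]) cube([1069, 274, 167]);
translate([211, 611, 167]) cube([1069, 274, 167]);
translate([211, 885, 334]) cube([1069, 274, 167]);
translate([211, 1159, 501]) cube([1069, 274, 167]);
translate([211, 1433, 668]) cube([1069, 274, 167]);
translate([211, 1707, 835]) cube([1069, 274, 167]);


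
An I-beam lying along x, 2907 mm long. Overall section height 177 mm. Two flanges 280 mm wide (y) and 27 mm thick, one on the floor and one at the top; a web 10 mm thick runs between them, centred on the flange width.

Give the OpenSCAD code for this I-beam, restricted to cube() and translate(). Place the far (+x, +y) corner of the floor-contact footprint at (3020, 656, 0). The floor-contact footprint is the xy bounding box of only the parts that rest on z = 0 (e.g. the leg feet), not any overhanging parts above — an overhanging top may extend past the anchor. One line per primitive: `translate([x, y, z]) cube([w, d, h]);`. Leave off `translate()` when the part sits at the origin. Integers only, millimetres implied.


translate([113, 376, 0]) cube([2907, 280, 27]);
translate([113, 511, 27]) cube([2907, 10, 123]);
translate([113, 376, 150]) cube([2907, 280, 27]);


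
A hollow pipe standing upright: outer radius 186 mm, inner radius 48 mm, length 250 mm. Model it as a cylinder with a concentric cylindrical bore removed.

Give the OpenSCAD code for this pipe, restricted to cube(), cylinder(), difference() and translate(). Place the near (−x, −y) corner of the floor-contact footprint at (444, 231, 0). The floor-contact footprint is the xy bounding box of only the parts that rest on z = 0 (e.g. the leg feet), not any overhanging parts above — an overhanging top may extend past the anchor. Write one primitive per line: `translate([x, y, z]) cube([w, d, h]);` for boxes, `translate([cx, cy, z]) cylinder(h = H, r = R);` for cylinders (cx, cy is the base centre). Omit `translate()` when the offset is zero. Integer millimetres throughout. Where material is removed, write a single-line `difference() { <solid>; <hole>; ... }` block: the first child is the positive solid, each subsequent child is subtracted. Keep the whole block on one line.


difference() { translate([630, 417, 0]) cylinder(h = 250, r = 186); translate([630, 417, 0]) cylinder(h = 250, r = 48); }


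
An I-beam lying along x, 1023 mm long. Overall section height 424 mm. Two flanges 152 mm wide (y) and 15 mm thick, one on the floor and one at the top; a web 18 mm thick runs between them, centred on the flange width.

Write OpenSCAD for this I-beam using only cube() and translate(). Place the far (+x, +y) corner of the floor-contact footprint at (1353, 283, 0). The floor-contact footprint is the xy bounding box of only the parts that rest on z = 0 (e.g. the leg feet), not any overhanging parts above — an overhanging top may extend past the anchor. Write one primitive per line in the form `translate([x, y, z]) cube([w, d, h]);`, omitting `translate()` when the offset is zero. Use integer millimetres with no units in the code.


translate([330, 131, 0]) cube([1023, 152, 15]);
translate([330, 198, 15]) cube([1023, 18, 394]);
translate([330, 131, 409]) cube([1023, 152, 15]);


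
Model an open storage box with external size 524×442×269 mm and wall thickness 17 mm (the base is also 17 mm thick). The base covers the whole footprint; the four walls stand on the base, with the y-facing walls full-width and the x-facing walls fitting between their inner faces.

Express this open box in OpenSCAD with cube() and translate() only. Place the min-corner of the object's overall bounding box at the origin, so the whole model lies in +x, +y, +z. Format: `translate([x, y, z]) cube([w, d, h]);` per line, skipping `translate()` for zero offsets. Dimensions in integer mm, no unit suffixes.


cube([524, 442, 17]);
translate([0, 0, 17]) cube([524, 17, 252]);
translate([0, 425, 17]) cube([524, 17, 252]);
translate([0, 17, 17]) cube([17, 408, 252]);
translate([507, 17, 17]) cube([17, 408, 252]);


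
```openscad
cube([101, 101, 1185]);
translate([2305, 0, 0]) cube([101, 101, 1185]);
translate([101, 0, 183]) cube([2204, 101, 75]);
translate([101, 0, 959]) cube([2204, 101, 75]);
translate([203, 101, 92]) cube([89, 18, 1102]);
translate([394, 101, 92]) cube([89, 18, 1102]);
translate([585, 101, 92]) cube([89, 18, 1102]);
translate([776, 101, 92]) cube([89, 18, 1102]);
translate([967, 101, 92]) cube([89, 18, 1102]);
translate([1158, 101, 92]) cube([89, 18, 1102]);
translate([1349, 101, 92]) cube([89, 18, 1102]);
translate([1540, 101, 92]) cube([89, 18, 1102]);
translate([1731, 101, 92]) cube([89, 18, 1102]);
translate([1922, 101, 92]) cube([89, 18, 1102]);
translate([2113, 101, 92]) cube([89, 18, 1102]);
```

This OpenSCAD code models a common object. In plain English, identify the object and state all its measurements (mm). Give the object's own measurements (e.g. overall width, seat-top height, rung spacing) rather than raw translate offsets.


A fence section. Two 101×101 mm posts, 1185 mm tall, stand on the floor with a clear span of 2204 mm between their inner faces. Two horizontal rails of 101×75 mm section span the gap between the posts with their undersides at z = 183 mm and z = 959 mm, flush with the posts' −y face. 11 pickets, each 89 mm wide, 18 mm thick and 1102 mm tall, are fixed to the +y face of the rails with their bottoms at z = 92 mm, spaced across the span with a 102 mm gap after the −x post and between neighbouring pickets, with 103 mm left before the +x post.


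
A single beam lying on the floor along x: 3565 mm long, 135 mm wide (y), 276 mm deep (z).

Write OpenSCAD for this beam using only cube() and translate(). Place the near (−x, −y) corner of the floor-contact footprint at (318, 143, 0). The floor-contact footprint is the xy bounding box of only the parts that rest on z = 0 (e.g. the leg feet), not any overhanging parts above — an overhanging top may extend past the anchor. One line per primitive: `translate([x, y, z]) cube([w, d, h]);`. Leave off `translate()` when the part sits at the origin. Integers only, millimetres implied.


translate([318, 143, 0]) cube([3565, 135, 276]);


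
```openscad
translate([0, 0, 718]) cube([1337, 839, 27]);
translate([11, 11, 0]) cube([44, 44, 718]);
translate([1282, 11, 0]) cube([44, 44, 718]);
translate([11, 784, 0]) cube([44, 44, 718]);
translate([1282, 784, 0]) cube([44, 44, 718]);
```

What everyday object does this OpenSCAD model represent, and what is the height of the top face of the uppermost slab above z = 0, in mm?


A table. The table height is 745 mm.

A 1337×839×27 slab sits at z = 718 on four 44 mm square posts — a table. The top surface is at 718 + 27 = 745 mm.


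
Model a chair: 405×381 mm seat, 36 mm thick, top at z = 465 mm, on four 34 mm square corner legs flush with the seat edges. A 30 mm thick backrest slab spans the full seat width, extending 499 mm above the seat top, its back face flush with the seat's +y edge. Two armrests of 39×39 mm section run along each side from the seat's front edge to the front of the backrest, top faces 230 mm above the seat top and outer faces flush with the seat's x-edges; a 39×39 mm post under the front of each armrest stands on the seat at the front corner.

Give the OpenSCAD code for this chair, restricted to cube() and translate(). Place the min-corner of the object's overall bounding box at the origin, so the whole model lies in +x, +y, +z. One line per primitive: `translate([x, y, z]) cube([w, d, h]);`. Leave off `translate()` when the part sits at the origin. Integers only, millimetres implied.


// leg_h = 465 - 36 = 429
// arm post h = 230 - 39 = 191
translate([0, 0, 429]) cube([405, 381, 36]);
cube([34, 34, 429]);
translate([371, 0, 0]) cube([34, 34, 429]);
translate([0, 347, 0]) cube([34, 34, 429]);
translate([371, 347, 0]) cube([34, 34, 429]);
translate([0, 351, 465]) cube([405, 30, 499]);
translate([0, 0, 656]) cube([39, 351, 39]);
translate([366, 0, 656]) cube([39, 351, 39]);
translate([0, 0, 465]) cube([39, 39, 191]);
translate([366, 0, 465]) cube([39, 39, 191]);


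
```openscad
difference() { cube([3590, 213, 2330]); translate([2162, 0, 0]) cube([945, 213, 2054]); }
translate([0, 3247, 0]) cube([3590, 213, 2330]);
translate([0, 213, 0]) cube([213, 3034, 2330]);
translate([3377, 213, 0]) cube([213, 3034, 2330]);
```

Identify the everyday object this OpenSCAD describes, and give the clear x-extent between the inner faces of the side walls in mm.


A single room. The interior width is 3164 mm.

Four walls enclosing a rectangle with a door in the front wall — a room. Outside width 3590 minus two 213 mm walls gives 3164 mm.


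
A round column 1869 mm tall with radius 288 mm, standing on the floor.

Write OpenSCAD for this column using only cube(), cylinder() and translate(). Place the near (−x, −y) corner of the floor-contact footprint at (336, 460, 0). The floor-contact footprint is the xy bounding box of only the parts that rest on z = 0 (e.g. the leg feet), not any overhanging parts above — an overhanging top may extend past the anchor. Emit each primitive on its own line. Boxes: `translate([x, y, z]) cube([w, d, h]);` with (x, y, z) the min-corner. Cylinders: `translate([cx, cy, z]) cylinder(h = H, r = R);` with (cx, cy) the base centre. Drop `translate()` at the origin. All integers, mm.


translate([624, 748, 0]) cylinder(h = 1869, r = 288);
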